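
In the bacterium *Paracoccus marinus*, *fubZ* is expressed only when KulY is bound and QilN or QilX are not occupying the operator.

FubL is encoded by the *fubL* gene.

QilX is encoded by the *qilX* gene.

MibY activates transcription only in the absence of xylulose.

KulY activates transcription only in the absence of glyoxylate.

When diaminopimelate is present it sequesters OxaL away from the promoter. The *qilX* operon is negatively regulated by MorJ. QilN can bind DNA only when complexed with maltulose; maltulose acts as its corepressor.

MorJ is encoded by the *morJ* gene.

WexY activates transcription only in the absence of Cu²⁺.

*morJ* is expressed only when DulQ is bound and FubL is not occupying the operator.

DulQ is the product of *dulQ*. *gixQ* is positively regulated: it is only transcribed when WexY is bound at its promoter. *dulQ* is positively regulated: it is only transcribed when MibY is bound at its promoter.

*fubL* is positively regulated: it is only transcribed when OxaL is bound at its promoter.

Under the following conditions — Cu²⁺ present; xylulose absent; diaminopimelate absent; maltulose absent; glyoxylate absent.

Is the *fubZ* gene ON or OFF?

Maltulose is absent, so QilN is inactive.
Xylulose is absent, so MibY is active.
No repressor is bound and MibY is active, so *dulQ* is transcribed.
So DulQ is produced and active.
Diaminopimelate is absent, so OxaL is active.
No repressor is bound and OxaL is active, so *fubL* is transcribed.
So FubL is produced and active.
With repressor FubL bound, *morJ* is not transcribed.
So MorJ is not produced.
With no repressor bound, *qilX* is transcribed.
So QilX is produced and active.
Glyoxylate is absent, so KulY is active.
With repressor QilX bound, *fubZ* is not transcribed.

OFF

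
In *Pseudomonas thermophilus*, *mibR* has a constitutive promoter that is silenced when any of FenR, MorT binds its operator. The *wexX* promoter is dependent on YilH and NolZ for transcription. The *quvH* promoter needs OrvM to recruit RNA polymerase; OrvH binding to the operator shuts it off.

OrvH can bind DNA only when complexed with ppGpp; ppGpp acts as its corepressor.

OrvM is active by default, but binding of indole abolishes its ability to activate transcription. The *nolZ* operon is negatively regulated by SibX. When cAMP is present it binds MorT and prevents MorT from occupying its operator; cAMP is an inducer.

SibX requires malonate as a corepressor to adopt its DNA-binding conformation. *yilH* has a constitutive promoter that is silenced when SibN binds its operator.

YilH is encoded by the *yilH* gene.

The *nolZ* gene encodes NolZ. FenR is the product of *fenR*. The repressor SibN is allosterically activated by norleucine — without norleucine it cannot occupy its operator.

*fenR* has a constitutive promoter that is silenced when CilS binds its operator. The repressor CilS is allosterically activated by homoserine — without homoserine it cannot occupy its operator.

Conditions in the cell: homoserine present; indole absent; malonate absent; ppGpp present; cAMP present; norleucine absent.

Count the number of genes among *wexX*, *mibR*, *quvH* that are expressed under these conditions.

2

Norleucine is absent, so SibN is inactive.
With no repressor bound, *yilH* is transcribed.
So YilH is produced and active.
Malonate is absent, so SibX is inactive.
With no repressor bound, *nolZ* is transcribed.
So NolZ is produced and active.
No repressor is bound and YilH and NolZ are active, so *wexX* is transcribed.
→ *wexX* is ON.
Homoserine is present, so CilS is active.
With repressor CilS bound, *fenR* is not transcribed.
So FenR is not produced.
cAMP is present, so MorT is inactive.
With no repressor bound, *mibR* is transcribed.
→ *mibR* is ON.
Indole is absent, so OrvM is active.
ppGpp is present, so OrvH is active.
With repressor OrvH bound, *quvH* is not transcribed.
→ *quvH* is OFF.
2 of the 3 genes are transcribed.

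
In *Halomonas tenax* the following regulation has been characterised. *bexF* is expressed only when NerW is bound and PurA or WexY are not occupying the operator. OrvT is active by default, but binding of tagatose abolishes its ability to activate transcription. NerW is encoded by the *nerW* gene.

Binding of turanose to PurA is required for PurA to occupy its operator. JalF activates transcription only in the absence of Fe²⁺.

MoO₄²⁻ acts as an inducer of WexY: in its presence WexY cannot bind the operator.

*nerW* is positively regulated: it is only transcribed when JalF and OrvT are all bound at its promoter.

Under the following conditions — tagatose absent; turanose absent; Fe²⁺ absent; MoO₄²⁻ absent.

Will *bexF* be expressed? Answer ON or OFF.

Fe²⁺ is absent, so JalF is active.
Tagatose is absent, so OrvT is active.
No repressor is bound and JalF and OrvT are active, so *nerW* is transcribed.
So NerW is produced and active.
Turanose is absent, so PurA is inactive.
MoO₄²⁻ is absent, so WexY is active.
With repressor WexY bound, *bexF* is not transcribed.

OFF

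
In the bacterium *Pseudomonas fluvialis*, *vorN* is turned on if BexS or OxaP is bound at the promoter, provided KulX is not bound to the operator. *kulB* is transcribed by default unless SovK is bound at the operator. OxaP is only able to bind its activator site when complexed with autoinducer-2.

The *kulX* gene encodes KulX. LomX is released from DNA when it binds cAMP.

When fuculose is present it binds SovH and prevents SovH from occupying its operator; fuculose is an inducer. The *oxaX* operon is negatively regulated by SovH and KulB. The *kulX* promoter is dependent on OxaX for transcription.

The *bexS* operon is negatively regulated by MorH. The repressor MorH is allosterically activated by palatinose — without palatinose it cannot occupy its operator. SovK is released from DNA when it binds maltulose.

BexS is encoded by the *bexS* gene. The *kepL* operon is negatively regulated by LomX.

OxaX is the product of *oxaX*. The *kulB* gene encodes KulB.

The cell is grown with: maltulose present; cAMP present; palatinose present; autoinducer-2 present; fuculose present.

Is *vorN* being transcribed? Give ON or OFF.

ON

Palatinose is present, so MorH is active.
With repressor MorH bound, *bexS* is not transcribed.
So BexS is not produced.
Autoinducer-2 is present, so OxaP is active.
Fuculose is present, so SovH is inactive.
Maltulose is present, so SovK is inactive.
With no repressor bound, *kulB* is transcribed.
So KulB is produced and active.
With repressor KulB bound, *oxaX* is not transcribed.
So OxaX is not produced.
Required activator OxaX is absent, so *kulX* is not transcribed.
So KulX is not produced.
Activator OxaP is present, so *vorN* is transcribed.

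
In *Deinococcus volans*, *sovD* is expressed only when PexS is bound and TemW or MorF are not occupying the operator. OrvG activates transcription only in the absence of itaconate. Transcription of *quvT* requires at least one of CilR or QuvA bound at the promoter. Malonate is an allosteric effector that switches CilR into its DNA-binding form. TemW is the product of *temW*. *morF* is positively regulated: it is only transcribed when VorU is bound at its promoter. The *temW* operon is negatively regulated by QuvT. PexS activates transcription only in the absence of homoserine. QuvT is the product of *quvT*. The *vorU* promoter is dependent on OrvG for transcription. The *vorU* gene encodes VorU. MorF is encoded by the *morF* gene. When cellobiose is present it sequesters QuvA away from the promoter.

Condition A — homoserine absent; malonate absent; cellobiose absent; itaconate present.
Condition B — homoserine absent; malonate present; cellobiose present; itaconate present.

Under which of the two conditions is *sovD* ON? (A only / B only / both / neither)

Condition A:
Homoserine is absent, so PexS is active.
Malonate is absent, so CilR is inactive.
Cellobiose is absent, so QuvA is active.
Activator QuvA is present, so *quvT* is transcribed.
So QuvT is produced and active.
With repressor QuvT bound, *temW* is not transcribed.
So TemW is not produced.
Itaconate is present, so OrvG is inactive.
Required activator OrvG is absent, so *vorU* is not transcribed.
So VorU is not produced.
Required activator VorU is absent, so *morF* is not transcribed.
So MorF is not produced.
No repressor is bound and PexS is active, so *sovD* is transcribed.
→ *sovD* is ON in A.
Condition B:
Homoserine is absent, so PexS is active.
Malonate is present, so CilR is active.
Cellobiose is present, so QuvA is inactive.
Activator CilR is present, so *quvT* is transcribed.
So QuvT is produced and active.
With repressor QuvT bound, *temW* is not transcribed.
So TemW is not produced.
Itaconate is present, so OrvG is inactive.
Required activator OrvG is absent, so *vorU* is not transcribed.
So VorU is not produced.
Required activator VorU is absent, so *morF* is not transcribed.
So MorF is not produced.
No repressor is bound and PexS is active, so *sovD* is transcribed.
→ *sovD* is ON in B.

both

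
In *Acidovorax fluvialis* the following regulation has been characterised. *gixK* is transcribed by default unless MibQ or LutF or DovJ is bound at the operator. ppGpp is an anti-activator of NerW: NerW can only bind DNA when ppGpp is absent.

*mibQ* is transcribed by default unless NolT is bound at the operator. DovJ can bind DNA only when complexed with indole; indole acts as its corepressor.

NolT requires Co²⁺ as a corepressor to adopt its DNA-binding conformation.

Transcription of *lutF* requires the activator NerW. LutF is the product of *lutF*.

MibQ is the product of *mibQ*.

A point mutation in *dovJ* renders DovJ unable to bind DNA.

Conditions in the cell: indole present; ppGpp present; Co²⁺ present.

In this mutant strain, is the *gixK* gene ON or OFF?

ON

Co²⁺ is present, so NolT is active.
With repressor NolT bound, *mibQ* is not transcribed.
So MibQ is not produced.
ppGpp is present, so NerW is inactive.
Required activator NerW is absent, so *lutF* is not transcribed.
So LutF is not produced.
DovJ is non-functional in this strain, so it has no effect.
With no repressor bound, *gixK* is transcribed.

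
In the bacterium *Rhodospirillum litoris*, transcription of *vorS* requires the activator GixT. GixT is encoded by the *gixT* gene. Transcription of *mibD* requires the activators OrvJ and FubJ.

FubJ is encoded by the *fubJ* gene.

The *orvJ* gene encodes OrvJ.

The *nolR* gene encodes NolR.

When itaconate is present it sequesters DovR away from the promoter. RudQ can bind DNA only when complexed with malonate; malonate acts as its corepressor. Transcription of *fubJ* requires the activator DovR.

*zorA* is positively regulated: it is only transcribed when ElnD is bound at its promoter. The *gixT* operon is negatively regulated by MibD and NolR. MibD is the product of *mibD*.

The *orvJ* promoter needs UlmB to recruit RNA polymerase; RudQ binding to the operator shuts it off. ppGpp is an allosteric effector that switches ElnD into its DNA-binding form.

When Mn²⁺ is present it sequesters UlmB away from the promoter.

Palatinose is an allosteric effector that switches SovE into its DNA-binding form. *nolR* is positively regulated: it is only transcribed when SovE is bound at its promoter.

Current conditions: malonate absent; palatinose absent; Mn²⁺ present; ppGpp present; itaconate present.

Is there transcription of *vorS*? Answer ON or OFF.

Malonate is absent, so RudQ is inactive.
Mn²⁺ is present, so UlmB is inactive.
Required activator UlmB is absent, so *orvJ* is not transcribed.
So OrvJ is not produced.
Itaconate is present, so DovR is inactive.
Required activator DovR is absent, so *fubJ* is not transcribed.
So FubJ is not produced.
Required activator OrvJ is absent, so *mibD* is not transcribed.
So MibD is not produced.
Palatinose is absent, so SovE is inactive.
Required activator SovE is absent, so *nolR* is not transcribed.
So NolR is not produced.
With no repressor bound, *gixT* is transcribed.
So GixT is produced and active.
No repressor is bound and GixT is active, so *vorS* is transcribed.

ON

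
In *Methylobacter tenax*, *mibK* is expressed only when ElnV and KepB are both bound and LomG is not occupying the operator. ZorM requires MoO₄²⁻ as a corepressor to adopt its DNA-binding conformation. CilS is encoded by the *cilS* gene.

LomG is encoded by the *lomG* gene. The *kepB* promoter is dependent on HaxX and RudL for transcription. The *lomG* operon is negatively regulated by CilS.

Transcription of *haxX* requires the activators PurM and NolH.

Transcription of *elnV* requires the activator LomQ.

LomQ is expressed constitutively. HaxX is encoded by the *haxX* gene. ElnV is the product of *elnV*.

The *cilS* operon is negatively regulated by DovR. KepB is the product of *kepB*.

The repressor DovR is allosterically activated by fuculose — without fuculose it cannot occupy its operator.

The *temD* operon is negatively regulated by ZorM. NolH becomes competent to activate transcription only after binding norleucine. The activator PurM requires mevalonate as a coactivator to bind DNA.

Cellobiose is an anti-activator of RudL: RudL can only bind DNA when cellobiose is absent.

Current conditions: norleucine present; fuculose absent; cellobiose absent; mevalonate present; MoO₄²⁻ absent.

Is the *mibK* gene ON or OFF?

ON

Fuculose is absent, so DovR is inactive.
With no repressor bound, *cilS* is transcribed.
So CilS is produced and active.
With repressor CilS bound, *lomG* is not transcribed.
So LomG is not produced.
LomQ is produced constitutively and is active.
No repressor is bound and LomQ is active, so *elnV* is transcribed.
So ElnV is produced and active.
Mevalonate is present, so PurM is active.
Norleucine is present, so NolH is active.
No repressor is bound and PurM and NolH are active, so *haxX* is transcribed.
So HaxX is produced and active.
Cellobiose is absent, so RudL is active.
No repressor is bound and HaxX and RudL are active, so *kepB* is transcribed.
So KepB is produced and active.
No repressor is bound and ElnV and KepB are active, so *mibK* is transcribed.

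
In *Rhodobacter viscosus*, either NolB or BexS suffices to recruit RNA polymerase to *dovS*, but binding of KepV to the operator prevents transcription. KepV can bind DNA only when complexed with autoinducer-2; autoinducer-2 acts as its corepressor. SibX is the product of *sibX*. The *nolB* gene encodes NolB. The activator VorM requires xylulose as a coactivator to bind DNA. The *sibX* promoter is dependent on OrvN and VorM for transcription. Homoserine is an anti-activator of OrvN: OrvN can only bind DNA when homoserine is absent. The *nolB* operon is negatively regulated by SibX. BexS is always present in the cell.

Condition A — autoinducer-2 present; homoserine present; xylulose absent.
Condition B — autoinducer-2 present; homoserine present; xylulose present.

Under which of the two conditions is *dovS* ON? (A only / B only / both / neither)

neither

Condition A:
Autoinducer-2 is present, so KepV is active.
Homoserine is present, so OrvN is inactive.
Xylulose is absent, so VorM is inactive.
Required activator OrvN is absent, so *sibX* is not transcribed.
So SibX is not produced.
With no repressor bound, *nolB* is transcribed.
So NolB is produced and active.
BexS is produced constitutively and is active.
With repressor KepV bound, *dovS* is not transcribed.
→ *dovS* is OFF in A.
Condition B:
Autoinducer-2 is present, so KepV is active.
Homoserine is present, so OrvN is inactive.
Xylulose is present, so VorM is active.
Required activator OrvN is absent, so *sibX* is not transcribed.
So SibX is not produced.
With no repressor bound, *nolB* is transcribed.
So NolB is produced and active.
BexS is produced constitutively and is active.
With repressor KepV bound, *dovS* is not transcribed.
→ *dovS* is OFF in B.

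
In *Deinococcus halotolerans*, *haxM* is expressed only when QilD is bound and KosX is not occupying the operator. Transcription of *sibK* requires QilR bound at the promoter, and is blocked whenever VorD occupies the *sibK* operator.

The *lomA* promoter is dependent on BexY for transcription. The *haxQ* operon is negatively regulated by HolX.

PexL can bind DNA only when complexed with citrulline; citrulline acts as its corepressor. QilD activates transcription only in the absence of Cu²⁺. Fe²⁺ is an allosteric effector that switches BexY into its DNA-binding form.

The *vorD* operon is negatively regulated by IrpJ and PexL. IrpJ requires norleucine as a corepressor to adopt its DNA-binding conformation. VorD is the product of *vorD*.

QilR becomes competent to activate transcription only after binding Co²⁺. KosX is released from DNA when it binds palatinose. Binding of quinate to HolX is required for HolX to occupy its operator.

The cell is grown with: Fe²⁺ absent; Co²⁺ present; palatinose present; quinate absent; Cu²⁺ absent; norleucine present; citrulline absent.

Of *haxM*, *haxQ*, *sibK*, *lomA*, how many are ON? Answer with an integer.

Cu²⁺ is absent, so QilD is active.
Palatinose is present, so KosX is inactive.
No repressor is bound and QilD is active, so *haxM* is transcribed.
→ *haxM* is ON.
Quinate is absent, so HolX is inactive.
With no repressor bound, *haxQ* is transcribed.
→ *haxQ* is ON.
Co²⁺ is present, so QilR is active.
Norleucine is present, so IrpJ is active.
Citrulline is absent, so PexL is inactive.
With repressor IrpJ bound, *vorD* is not transcribed.
So VorD is not produced.
No repressor is bound and QilR is active, so *sibK* is transcribed.
→ *sibK* is ON.
Fe²⁺ is absent, so BexY is inactive.
Required activator BexY is absent, so *lomA* is not transcribed.
→ *lomA* is OFF.
3 of the 4 genes are transcribed.

3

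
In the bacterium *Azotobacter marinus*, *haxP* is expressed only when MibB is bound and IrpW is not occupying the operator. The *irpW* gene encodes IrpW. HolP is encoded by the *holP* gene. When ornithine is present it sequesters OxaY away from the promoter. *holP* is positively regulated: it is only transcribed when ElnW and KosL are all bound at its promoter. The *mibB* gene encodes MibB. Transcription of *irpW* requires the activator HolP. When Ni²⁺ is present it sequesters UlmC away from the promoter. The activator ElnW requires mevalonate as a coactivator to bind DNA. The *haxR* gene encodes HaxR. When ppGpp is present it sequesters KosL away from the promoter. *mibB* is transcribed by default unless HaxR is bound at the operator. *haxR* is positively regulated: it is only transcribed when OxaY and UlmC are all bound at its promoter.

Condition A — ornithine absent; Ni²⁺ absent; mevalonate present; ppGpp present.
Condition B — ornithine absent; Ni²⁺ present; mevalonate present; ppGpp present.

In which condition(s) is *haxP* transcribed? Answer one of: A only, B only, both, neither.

B only

Condition A:
Ornithine is absent, so OxaY is active.
Ni²⁺ is absent, so UlmC is active.
No repressor is bound and OxaY and UlmC are active, so *haxR* is transcribed.
So HaxR is produced and active.
With repressor HaxR bound, *mibB* is not transcribed.
So MibB is not produced.
Mevalonate is present, so ElnW is active.
ppGpp is present, so KosL is inactive.
Required activator KosL is absent, so *holP* is not transcribed.
So HolP is not produced.
Required activator HolP is absent, so *irpW* is not transcribed.
So IrpW is not produced.
Required activator MibB is absent, so *haxP* is not transcribed.
→ *haxP* is OFF in A.
Condition B:
Ornithine is absent, so OxaY is active.
Ni²⁺ is present, so UlmC is inactive.
Required activator UlmC is absent, so *haxR* is not transcribed.
So HaxR is not produced.
With no repressor bound, *mibB* is transcribed.
So MibB is produced and active.
Mevalonate is present, so ElnW is active.
ppGpp is present, so KosL is inactive.
Required activator KosL is absent, so *holP* is not transcribed.
So HolP is not produced.
Required activator HolP is absent, so *irpW* is not transcribed.
So IrpW is not produced.
No repressor is bound and MibB is active, so *haxP* is transcribed.
→ *haxP* is ON in B.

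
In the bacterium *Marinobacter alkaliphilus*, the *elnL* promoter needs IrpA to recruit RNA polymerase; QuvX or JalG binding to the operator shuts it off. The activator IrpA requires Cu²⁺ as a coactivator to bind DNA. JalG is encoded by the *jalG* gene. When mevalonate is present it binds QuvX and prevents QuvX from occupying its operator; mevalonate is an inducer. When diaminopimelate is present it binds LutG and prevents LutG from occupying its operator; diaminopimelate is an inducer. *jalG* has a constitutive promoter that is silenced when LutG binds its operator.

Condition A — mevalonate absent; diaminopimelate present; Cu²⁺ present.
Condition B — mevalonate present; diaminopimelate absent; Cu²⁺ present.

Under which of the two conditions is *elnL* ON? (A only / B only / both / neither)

Condition A:
Mevalonate is absent, so QuvX is active.
Diaminopimelate is present, so LutG is inactive.
With no repressor bound, *jalG* is transcribed.
So JalG is produced and active.
Cu²⁺ is present, so IrpA is active.
With repressor QuvX bound, *elnL* is not transcribed.
→ *elnL* is OFF in A.
Condition B:
Mevalonate is present, so QuvX is inactive.
Diaminopimelate is absent, so LutG is active.
With repressor LutG bound, *jalG* is not transcribed.
So JalG is not produced.
Cu²⁺ is present, so IrpA is active.
No repressor is bound and IrpA is active, so *elnL* is transcribed.
→ *elnL* is ON in B.

B only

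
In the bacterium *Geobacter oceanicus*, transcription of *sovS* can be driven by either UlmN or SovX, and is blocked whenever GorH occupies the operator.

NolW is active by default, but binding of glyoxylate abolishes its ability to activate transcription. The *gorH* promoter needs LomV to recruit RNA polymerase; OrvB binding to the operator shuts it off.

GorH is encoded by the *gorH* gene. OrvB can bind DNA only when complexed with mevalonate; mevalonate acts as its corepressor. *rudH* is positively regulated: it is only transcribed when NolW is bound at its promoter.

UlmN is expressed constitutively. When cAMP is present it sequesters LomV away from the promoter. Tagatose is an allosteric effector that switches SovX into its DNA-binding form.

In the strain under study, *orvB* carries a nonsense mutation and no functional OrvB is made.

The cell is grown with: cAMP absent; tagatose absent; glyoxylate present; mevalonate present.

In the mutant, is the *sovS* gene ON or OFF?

OrvB is non-functional in this strain, so it has no effect.
cAMP is absent, so LomV is active.
No repressor is bound and LomV is active, so *gorH* is transcribed.
So GorH is produced and active.
UlmN is produced constitutively and is active.
Tagatose is absent, so SovX is inactive.
With repressor GorH bound, *sovS* is not transcribed.

OFF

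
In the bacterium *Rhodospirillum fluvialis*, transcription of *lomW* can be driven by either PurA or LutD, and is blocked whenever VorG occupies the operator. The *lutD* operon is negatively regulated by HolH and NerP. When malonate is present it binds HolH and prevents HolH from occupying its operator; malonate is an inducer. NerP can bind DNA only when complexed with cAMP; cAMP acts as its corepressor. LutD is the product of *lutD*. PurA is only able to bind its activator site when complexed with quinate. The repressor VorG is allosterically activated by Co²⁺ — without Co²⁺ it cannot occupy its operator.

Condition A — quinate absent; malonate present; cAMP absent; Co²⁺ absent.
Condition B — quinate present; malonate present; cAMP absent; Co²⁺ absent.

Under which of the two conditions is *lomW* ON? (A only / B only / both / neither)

both

Condition A:
Quinate is absent, so PurA is inactive.
Malonate is present, so HolH is inactive.
cAMP is absent, so NerP is inactive.
With no repressor bound, *lutD* is transcribed.
So LutD is produced and active.
Co²⁺ is absent, so VorG is inactive.
Activator LutD is present, so *lomW* is transcribed.
→ *lomW* is ON in A.
Condition B:
Quinate is present, so PurA is active.
Malonate is present, so HolH is inactive.
cAMP is absent, so NerP is inactive.
With no repressor bound, *lutD* is transcribed.
So LutD is produced and active.
Co²⁺ is absent, so VorG is inactive.
Activator PurA is present, so *lomW* is transcribed.
→ *lomW* is ON in B.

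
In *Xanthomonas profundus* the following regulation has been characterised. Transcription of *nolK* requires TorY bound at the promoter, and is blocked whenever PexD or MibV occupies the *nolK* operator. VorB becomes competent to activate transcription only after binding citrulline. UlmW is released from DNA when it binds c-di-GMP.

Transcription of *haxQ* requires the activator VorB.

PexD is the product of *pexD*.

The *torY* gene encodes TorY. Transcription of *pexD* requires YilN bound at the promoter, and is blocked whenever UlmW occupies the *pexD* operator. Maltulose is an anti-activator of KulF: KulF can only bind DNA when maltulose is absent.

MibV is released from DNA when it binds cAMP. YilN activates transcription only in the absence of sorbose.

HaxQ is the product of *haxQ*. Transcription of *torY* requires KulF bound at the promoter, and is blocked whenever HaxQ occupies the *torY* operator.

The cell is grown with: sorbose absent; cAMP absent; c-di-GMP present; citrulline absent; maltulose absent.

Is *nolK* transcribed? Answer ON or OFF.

Sorbose is absent, so YilN is active.
c-di-GMP is present, so UlmW is inactive.
No repressor is bound and YilN is active, so *pexD* is transcribed.
So PexD is produced and active.
Maltulose is absent, so KulF is active.
Citrulline is absent, so VorB is inactive.
Required activator VorB is absent, so *haxQ* is not transcribed.
So HaxQ is not produced.
No repressor is bound and KulF is active, so *torY* is transcribed.
So TorY is produced and active.
cAMP is absent, so MibV is active.
With repressor PexD bound, *nolK* is not transcribed.

OFF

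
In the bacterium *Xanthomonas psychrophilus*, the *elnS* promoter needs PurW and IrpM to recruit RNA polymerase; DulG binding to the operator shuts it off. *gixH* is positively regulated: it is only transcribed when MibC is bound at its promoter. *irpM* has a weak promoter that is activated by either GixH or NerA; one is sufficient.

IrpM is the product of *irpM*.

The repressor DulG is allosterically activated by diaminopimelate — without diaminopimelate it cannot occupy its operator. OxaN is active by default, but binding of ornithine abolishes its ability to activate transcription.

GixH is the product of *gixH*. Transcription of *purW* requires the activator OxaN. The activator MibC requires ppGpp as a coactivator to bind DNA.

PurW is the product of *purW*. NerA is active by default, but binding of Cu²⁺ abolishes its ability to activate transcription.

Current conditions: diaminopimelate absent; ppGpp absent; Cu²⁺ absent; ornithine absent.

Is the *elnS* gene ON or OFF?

Ornithine is absent, so OxaN is active.
No repressor is bound and OxaN is active, so *purW* is transcribed.
So PurW is produced and active.
ppGpp is absent, so MibC is inactive.
Required activator MibC is absent, so *gixH* is not transcribed.
So GixH is not produced.
Cu²⁺ is absent, so NerA is active.
Activator NerA is present, so *irpM* is transcribed.
So IrpM is produced and active.
Diaminopimelate is absent, so DulG is inactive.
No repressor is bound and PurW and IrpM are active, so *elnS* is transcribed.

ON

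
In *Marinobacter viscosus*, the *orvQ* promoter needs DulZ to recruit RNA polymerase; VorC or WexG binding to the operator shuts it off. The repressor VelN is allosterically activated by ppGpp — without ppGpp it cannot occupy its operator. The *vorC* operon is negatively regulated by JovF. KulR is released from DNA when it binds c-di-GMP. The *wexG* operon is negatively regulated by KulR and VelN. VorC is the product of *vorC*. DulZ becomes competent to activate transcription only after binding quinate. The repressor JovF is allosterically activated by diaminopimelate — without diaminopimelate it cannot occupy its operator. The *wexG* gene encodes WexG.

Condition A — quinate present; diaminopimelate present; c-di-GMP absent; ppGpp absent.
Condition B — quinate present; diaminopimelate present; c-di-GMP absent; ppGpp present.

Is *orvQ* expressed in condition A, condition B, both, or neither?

both

Condition A:
Quinate is present, so DulZ is active.
Diaminopimelate is present, so JovF is active.
With repressor JovF bound, *vorC* is not transcribed.
So VorC is not produced.
c-di-GMP is absent, so KulR is active.
ppGpp is absent, so VelN is inactive.
With repressor KulR bound, *wexG* is not transcribed.
So WexG is not produced.
No repressor is bound and DulZ is active, so *orvQ* is transcribed.
→ *orvQ* is ON in A.
Condition B:
Quinate is present, so DulZ is active.
Diaminopimelate is present, so JovF is active.
With repressor JovF bound, *vorC* is not transcribed.
So VorC is not produced.
c-di-GMP is absent, so KulR is active.
ppGpp is present, so VelN is active.
With repressor KulR bound, *wexG* is not transcribed.
So WexG is not produced.
No repressor is bound and DulZ is active, so *orvQ* is transcribed.
→ *orvQ* is ON in B.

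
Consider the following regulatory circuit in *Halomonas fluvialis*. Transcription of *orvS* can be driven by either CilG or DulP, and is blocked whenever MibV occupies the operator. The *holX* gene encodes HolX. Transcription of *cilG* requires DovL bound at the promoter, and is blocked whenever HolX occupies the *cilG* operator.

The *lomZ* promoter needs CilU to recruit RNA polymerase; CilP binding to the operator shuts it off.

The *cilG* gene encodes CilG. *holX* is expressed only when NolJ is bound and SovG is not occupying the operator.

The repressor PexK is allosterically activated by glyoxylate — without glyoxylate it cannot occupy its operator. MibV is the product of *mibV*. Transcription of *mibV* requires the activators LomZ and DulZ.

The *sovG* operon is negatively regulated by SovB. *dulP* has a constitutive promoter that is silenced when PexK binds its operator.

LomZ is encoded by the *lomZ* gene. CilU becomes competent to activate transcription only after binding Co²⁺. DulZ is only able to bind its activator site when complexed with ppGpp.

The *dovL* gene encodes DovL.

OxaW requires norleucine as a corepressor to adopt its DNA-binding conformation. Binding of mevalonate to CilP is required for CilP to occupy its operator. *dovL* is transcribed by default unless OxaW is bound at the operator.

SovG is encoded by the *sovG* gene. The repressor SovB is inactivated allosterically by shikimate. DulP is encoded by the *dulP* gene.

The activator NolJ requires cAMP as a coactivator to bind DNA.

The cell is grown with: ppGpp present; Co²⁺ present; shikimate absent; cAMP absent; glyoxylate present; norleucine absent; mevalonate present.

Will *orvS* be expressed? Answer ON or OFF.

ON

Mevalonate is present, so CilP is active.
Co²⁺ is present, so CilU is active.
With repressor CilP bound, *lomZ* is not transcribed.
So LomZ is not produced.
ppGpp is present, so DulZ is active.
Required activator LomZ is absent, so *mibV* is not transcribed.
So MibV is not produced.
Norleucine is absent, so OxaW is inactive.
With no repressor bound, *dovL* is transcribed.
So DovL is produced and active.
cAMP is absent, so NolJ is inactive.
Shikimate is absent, so SovB is active.
With repressor SovB bound, *sovG* is not transcribed.
So SovG is not produced.
Required activator NolJ is absent, so *holX* is not transcribed.
So HolX is not produced.
No repressor is bound and DovL is active, so *cilG* is transcribed.
So CilG is produced and active.
Glyoxylate is present, so PexK is active.
With repressor PexK bound, *dulP* is not transcribed.
So DulP is not produced.
Activator CilG is present, so *orvS* is transcribed.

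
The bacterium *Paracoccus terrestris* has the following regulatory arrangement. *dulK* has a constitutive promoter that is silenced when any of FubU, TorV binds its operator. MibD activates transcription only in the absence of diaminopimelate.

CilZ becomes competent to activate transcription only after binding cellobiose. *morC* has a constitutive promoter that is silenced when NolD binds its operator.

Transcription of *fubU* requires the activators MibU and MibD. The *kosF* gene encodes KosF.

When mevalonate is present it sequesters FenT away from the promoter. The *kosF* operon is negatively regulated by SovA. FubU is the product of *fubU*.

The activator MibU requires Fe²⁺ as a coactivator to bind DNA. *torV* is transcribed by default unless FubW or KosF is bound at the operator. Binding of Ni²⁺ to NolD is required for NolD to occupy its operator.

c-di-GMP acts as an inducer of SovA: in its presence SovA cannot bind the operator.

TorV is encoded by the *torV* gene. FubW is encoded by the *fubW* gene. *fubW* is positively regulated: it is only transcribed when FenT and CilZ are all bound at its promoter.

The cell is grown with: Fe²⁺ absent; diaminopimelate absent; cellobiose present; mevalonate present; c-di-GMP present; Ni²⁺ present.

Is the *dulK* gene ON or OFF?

ON

Fe²⁺ is absent, so MibU is inactive.
Diaminopimelate is absent, so MibD is active.
Required activator MibU is absent, so *fubU* is not transcribed.
So FubU is not produced.
Mevalonate is present, so FenT is inactive.
Cellobiose is present, so CilZ is active.
Required activator FenT is absent, so *fubW* is not transcribed.
So FubW is not produced.
c-di-GMP is present, so SovA is inactive.
With no repressor bound, *kosF* is transcribed.
So KosF is produced and active.
With repressor KosF bound, *torV* is not transcribed.
So TorV is not produced.
With no repressor bound, *dulK* is transcribed.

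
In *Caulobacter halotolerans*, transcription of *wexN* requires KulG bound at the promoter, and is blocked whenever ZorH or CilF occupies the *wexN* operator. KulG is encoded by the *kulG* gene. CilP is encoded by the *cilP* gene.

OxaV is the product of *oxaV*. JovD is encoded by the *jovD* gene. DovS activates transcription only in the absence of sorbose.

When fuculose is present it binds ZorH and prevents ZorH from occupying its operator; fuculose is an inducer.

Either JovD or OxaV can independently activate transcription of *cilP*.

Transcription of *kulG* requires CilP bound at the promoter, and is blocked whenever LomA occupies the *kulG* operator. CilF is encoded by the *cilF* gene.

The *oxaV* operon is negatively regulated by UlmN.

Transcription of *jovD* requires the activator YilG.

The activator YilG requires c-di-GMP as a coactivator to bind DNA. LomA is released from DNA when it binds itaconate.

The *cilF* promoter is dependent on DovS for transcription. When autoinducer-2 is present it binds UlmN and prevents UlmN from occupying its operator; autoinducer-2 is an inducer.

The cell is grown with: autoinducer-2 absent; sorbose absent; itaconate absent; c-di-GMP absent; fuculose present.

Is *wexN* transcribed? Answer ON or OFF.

OFF

Fuculose is present, so ZorH is inactive.
Itaconate is absent, so LomA is active.
c-di-GMP is absent, so YilG is inactive.
Required activator YilG is absent, so *jovD* is not transcribed.
So JovD is not produced.
Autoinducer-2 is absent, so UlmN is active.
With repressor UlmN bound, *oxaV* is not transcribed.
So OxaV is not produced.
No activator is available at the *cilP* promoter, so *cilP* is not transcribed.
So CilP is not produced.
With repressor LomA bound, *kulG* is not transcribed.
So KulG is not produced.
Sorbose is absent, so DovS is active.
No repressor is bound and DovS is active, so *cilF* is transcribed.
So CilF is produced and active.
With repressor CilF bound, *wexN* is not transcribed.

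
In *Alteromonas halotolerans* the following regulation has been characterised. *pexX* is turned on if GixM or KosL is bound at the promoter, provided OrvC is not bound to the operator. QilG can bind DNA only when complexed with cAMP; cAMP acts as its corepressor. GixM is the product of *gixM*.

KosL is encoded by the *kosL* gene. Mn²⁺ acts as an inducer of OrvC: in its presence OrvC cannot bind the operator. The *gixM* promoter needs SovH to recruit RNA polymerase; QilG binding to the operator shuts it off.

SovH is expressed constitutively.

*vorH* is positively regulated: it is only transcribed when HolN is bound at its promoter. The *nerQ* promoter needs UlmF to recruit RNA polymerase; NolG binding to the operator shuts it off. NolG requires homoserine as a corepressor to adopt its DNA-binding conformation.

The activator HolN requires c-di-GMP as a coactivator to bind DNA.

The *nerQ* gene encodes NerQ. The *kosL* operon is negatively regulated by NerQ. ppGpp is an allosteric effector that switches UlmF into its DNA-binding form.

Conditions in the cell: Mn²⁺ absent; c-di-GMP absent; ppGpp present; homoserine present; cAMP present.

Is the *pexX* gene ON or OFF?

OFF

cAMP is present, so QilG is active.
SovH is produced constitutively and is active.
With repressor QilG bound, *gixM* is not transcribed.
So GixM is not produced.
ppGpp is present, so UlmF is active.
Homoserine is present, so NolG is active.
With repressor NolG bound, *nerQ* is not transcribed.
So NerQ is not produced.
With no repressor bound, *kosL* is transcribed.
So KosL is produced and active.
Mn²⁺ is absent, so OrvC is active.
With repressor OrvC bound, *pexX* is not transcribed.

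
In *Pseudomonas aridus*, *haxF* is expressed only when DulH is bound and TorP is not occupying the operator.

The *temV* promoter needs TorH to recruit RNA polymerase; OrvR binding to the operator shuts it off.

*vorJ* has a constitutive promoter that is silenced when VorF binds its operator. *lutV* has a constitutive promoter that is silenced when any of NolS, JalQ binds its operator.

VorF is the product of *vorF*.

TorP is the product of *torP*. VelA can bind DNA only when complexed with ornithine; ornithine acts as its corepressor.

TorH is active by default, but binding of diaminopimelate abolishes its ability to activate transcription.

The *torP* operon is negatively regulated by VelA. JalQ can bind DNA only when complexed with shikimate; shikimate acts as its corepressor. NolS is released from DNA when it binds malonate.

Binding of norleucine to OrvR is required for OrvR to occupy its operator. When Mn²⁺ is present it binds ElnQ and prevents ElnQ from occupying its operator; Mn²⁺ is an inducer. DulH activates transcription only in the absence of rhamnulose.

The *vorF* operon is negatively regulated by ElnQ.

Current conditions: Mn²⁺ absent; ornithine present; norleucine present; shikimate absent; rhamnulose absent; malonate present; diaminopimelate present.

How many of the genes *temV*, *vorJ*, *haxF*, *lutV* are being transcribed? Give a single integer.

Norleucine is present, so OrvR is active.
Diaminopimelate is present, so TorH is inactive.
With repressor OrvR bound, *temV* is not transcribed.
→ *temV* is OFF.
Mn²⁺ is absent, so ElnQ is active.
With repressor ElnQ bound, *vorF* is not transcribed.
So VorF is not produced.
With no repressor bound, *vorJ* is transcribed.
→ *vorJ* is ON.
Ornithine is present, so VelA is active.
With repressor VelA bound, *torP* is not transcribed.
So TorP is not produced.
Rhamnulose is absent, so DulH is active.
No repressor is bound and DulH is active, so *haxF* is transcribed.
→ *haxF* is ON.
Malonate is present, so NolS is inactive.
Shikimate is absent, so JalQ is inactive.
With no repressor bound, *lutV* is transcribed.
→ *lutV* is ON.
3 of the 4 genes are transcribed.

3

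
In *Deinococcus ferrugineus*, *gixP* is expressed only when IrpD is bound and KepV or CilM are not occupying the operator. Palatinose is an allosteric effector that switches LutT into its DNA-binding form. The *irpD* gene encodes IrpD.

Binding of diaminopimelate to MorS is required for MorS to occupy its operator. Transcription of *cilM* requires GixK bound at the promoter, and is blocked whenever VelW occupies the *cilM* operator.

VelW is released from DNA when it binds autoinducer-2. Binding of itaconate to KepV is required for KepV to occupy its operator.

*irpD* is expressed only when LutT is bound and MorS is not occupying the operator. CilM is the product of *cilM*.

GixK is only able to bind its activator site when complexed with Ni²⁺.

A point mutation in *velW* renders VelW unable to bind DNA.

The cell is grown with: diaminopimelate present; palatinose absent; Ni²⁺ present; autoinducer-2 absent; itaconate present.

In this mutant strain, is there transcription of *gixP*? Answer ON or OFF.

Itaconate is present, so KepV is active.
Ni²⁺ is present, so GixK is active.
VelW is non-functional in this strain, so it has no effect.
No repressor is bound and GixK is active, so *cilM* is transcribed.
So CilM is produced and active.
Palatinose is absent, so LutT is inactive.
Diaminopimelate is present, so MorS is active.
With repressor MorS bound, *irpD* is not transcribed.
So IrpD is not produced.
With repressor KepV bound, *gixP* is not transcribed.

OFF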